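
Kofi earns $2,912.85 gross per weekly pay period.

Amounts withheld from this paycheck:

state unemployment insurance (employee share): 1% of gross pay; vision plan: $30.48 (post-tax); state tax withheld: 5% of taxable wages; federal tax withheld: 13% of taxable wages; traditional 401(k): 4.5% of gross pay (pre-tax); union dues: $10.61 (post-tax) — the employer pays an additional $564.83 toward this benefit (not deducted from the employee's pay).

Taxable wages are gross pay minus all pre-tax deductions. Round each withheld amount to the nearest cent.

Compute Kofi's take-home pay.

Traditional 401(k): $2,912.85 × 0.045 = $131.08
Taxable wages = $2,912.85 − $131.08 = $2,781.77
Federal tax withheld: $2,781.77 × 0.13 = $361.63
State tax withheld: $2,781.77 × 0.05 = $139.09
State unemployment insurance (employee share): $2,912.85 × 0.01 = $29.13
Union dues: $10.61
Vision plan: $30.48
(Employer's $564.83 toward union dues is not withheld from the employee.)
Total deductions = $131.08 + $361.63 + $139.09 + $29.13 + $10.61 + $30.48 = $702.02
Net pay = $2,912.85 − $702.02 = $2,210.83

$2,210.83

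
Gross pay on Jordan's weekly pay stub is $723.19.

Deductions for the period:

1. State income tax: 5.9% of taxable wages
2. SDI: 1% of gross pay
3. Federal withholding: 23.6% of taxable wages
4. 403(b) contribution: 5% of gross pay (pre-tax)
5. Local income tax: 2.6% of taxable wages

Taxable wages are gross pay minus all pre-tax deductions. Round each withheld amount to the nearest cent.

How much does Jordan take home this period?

403(b) contribution: $723.19 × 0.05 = $36.16
Taxable wages = $723.19 − $36.16 = $687.03
Federal withholding: $687.03 × 0.236 = $162.14
State income tax: $687.03 × 0.059 = $40.53
Local income tax: $687.03 × 0.026 = $17.86
SDI: $723.19 × 0.01 = $7.23
Total deductions = $36.16 + $162.14 + $40.53 + $17.86 + $7.23 = $263.92
Net pay = $723.19 − $263.92 = $459.27

$459.27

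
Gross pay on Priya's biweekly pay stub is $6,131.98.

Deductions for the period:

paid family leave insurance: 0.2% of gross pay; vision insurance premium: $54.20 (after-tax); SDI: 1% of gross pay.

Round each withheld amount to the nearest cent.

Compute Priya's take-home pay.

$6,004.20

Paid family leave insurance: $6,131.98 × 0.002 = $12.26
SDI: $6,131.98 × 0.01 = $61.32
Vision insurance premium: $54.20
Total deductions = $12.26 + $61.32 + $54.20 = $127.78
Net pay = $6,131.98 − $127.78 = $6,004.20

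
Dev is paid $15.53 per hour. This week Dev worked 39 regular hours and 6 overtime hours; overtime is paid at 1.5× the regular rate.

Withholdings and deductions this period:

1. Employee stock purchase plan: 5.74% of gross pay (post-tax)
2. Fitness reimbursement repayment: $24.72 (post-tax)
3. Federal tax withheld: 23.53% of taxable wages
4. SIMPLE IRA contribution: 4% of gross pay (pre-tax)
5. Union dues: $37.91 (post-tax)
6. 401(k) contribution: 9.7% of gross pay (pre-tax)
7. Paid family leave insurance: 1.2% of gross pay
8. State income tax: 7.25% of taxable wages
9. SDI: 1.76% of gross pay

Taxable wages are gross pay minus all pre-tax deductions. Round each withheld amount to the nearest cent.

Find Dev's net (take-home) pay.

$317.81

Regular pay: 39 × $15.53 = $605.67
Overtime pay: 6 × $15.53 × 1.5 = $139.77
Gross pay = $605.67 + $139.77 = $745.44
401(k) contribution: $745.44 × 0.097 = $72.31
SIMPLE IRA contribution: $745.44 × 0.04 = $29.82
Pre-tax total = $72.31 + $29.82 = $102.13
Taxable wages = $745.44 − $102.13 = $643.31
State income tax: $643.31 × 0.0725 = $46.64
Federal tax withheld: $643.31 × 0.2353 = $151.37
Paid family leave insurance: $745.44 × 0.012 = $8.95
SDI: $745.44 × 0.0176 = $13.12
Union dues: $37.91
Employee stock purchase plan: $745.44 × 0.0574 = $42.79
Fitness reimbursement repayment: $24.72
Total deductions = $72.31 + $29.82 + $46.64 + $151.37 + $8.95 + $13.12 + $37.91 + $42.79 + $24.72 = $427.63
Net pay = $745.44 − $427.63 = $317.81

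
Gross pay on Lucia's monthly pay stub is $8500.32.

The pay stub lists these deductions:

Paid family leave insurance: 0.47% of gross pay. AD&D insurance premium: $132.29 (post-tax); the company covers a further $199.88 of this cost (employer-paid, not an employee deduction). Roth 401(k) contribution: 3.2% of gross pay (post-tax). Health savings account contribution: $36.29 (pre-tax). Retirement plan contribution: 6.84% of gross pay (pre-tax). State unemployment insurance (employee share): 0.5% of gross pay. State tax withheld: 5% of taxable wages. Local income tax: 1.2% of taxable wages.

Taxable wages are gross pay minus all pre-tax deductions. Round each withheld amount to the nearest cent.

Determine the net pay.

$6907.14

Retirement plan contribution: $8500.32 × 0.0684 = $581.42
Health savings account contribution: $36.29
Pre-tax total = $581.42 + $36.29 = $617.71
Taxable wages = $8500.32 − $617.71 = $7882.61
Local income tax: $7882.61 × 0.012 = $94.59
State tax withheld: $7882.61 × 0.05 = $394.13
State unemployment insurance (employee share): $8500.32 × 0.005 = $42.50
Paid family leave insurance: $8500.32 × 0.0047 = $39.95
AD&D insurance premium: $132.29
Roth 401(k) contribution: $8500.32 × 0.032 = $272.01
(Employer's $199.88 toward AD&D insurance premium is not withheld from the employee.)
Total deductions = $581.42 + $36.29 + $94.59 + $394.13 + $42.50 + $39.95 + $132.29 + $272.01 = $1593.18
Net pay = $8500.32 − $1593.18 = $6907.14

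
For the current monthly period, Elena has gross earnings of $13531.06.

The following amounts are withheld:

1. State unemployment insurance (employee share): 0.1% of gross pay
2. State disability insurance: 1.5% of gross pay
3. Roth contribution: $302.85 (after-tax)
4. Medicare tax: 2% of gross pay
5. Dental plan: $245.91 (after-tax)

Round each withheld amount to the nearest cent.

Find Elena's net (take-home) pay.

State disability insurance: $13531.06 × 0.015 = $202.97
State unemployment insurance (employee share): $13531.06 × 0.001 = $13.53
Medicare tax: $13531.06 × 0.02 = $270.62
Dental plan: $245.91
Roth contribution: $302.85
Total deductions = $202.97 + $13.53 + $270.62 + $245.91 + $302.85 = $1035.88
Net pay = $13531.06 − $1035.88 = $12495.18

$12495.18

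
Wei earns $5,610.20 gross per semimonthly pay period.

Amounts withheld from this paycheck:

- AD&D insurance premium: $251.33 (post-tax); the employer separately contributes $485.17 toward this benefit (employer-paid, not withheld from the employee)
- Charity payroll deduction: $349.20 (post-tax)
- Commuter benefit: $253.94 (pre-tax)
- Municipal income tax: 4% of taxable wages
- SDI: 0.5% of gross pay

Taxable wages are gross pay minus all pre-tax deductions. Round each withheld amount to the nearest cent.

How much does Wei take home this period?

$4,513.43

Commuter benefit: $253.94
Taxable wages = $5,610.20 − $253.94 = $5,356.26
Municipal income tax: $5,356.26 × 0.04 = $214.25
SDI: $5,610.20 × 0.005 = $28.05
AD&D insurance premium: $251.33
Charity payroll deduction: $349.20
(Employer's $485.17 toward AD&D insurance premium is not withheld from the employee.)
Total deductions = $253.94 + $214.25 + $28.05 + $251.33 + $349.20 = $1,096.77
Net pay = $5,610.20 − $1,096.77 = $4,513.43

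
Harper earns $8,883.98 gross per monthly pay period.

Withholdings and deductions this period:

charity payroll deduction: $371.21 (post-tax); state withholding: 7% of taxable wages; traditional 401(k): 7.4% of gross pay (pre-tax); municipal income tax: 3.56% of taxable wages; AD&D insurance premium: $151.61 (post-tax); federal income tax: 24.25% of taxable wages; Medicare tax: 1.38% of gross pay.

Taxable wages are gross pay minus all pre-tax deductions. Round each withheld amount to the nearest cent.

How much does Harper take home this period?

$4,717.48

Traditional 401(k): $8,883.98 × 0.074 = $657.41
Taxable wages = $8,883.98 − $657.41 = $8,226.57
Federal income tax: $8,226.57 × 0.2425 = $1,994.94
Municipal income tax: $8,226.57 × 0.0356 = $292.87
State withholding: $8,226.57 × 0.07 = $575.86
Medicare tax: $8,883.98 × 0.0138 = $122.60
AD&D insurance premium: $151.61
Charity payroll deduction: $371.21
Total deductions = $657.41 + $1,994.94 + $292.87 + $575.86 + $122.60 + $151.61 + $371.21 = $4,166.50
Net pay = $8,883.98 − $4,166.50 = $4,717.48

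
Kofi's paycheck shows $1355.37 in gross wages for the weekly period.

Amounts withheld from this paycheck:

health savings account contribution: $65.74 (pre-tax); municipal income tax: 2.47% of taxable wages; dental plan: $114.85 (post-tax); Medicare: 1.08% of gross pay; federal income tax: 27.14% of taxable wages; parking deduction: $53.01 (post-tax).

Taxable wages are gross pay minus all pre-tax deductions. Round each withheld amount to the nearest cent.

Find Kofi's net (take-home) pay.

$725.27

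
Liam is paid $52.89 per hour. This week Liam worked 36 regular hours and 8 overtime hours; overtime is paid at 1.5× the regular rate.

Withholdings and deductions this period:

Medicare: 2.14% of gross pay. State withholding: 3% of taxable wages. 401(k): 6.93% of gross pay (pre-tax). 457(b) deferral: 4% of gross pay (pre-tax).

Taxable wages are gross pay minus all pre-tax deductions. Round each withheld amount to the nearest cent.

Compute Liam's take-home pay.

Regular pay: 36 × $52.89 = $1,904.04
Overtime pay: 8 × $52.89 × 1.5 = $634.68
Gross pay = $1,904.04 + $634.68 = $2,538.72
401(k): $2,538.72 × 0.0693 = $175.93
457(b) deferral: $2,538.72 × 0.04 = $101.55
Pre-tax total = $175.93 + $101.55 = $277.48
Taxable wages = $2,538.72 − $277.48 = $2,261.24
State withholding: $2,261.24 × 0.03 = $67.84
Medicare: $2,538.72 × 0.0214 = $54.33
Total deductions = $175.93 + $101.55 + $67.84 + $54.33 = $399.65
Net pay = $2,538.72 − $399.65 = $2,139.07

$2,139.07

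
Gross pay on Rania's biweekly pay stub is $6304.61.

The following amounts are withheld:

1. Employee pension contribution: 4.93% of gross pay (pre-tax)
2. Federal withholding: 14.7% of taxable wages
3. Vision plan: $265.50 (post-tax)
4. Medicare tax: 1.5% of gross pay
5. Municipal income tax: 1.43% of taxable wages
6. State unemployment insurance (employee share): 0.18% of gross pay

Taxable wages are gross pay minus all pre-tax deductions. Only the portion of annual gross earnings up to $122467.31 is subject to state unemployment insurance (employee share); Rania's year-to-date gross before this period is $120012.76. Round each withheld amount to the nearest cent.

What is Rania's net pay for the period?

Employee pension contribution: $6304.61 × 0.0493 = $310.82
Taxable wages = $6304.61 − $310.82 = $5993.79
Municipal income tax: $5993.79 × 0.0143 = $85.71
Federal withholding: $5993.79 × 0.147 = $881.09
Medicare tax: $6304.61 × 0.015 = $94.57
State unemployment insurance (employee share): only $122467.31 − $120012.76 = $2454.55 of this check is subject → $2454.55 × 0.0018 = $4.42
Vision plan: $265.50
Total deductions = $310.82 + $85.71 + $881.09 + $94.57 + $4.42 + $265.50 = $1642.11
Net pay = $6304.61 − $1642.11 = $4662.50

$4662.50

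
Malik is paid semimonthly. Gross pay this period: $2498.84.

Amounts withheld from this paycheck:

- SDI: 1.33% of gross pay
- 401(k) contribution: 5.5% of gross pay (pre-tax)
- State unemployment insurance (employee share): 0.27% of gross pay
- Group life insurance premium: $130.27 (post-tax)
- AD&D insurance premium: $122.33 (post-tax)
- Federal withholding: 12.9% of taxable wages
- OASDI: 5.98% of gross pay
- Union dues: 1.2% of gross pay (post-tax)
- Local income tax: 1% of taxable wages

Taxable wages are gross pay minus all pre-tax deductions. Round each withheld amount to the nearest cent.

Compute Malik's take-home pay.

$1561.17

401(k) contribution: $2498.84 × 0.055 = $137.44
Taxable wages = $2498.84 − $137.44 = $2361.40
Local income tax: $2361.40 × 0.01 = $23.61
Federal withholding: $2361.40 × 0.129 = $304.62
SDI: $2498.84 × 0.0133 = $33.23
State unemployment insurance (employee share): $2498.84 × 0.0027 = $6.75
OASDI: $2498.84 × 0.0598 = $149.43
AD&D insurance premium: $122.33
Union dues: $2498.84 × 0.012 = $29.99
Group life insurance premium: $130.27
Total deductions = $137.44 + $23.61 + $304.62 + $33.23 + $6.75 + $149.43 + $122.33 + $29.99 + $130.27 = $937.67
Net pay = $2498.84 − $937.67 = $1561.17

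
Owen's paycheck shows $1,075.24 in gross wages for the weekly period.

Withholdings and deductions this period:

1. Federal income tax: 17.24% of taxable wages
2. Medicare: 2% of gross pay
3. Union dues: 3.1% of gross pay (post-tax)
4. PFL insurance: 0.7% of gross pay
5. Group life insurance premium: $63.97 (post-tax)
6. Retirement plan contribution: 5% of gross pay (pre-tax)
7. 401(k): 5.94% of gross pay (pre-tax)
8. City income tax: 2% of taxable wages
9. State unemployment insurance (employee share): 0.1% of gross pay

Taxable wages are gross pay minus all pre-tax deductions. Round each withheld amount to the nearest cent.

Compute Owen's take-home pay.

$645.96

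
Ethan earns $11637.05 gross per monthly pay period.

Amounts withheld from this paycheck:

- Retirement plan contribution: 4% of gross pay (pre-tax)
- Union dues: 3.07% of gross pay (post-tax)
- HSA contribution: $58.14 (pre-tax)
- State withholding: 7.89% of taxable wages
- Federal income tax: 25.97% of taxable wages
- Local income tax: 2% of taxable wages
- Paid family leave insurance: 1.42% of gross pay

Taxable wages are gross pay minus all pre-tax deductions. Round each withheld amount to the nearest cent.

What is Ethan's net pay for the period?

$6605.64

Retirement plan contribution: $11637.05 × 0.04 = $465.48
HSA contribution: $58.14
Pre-tax total = $465.48 + $58.14 = $523.62
Taxable wages = $11637.05 − $523.62 = $11113.43
Local income tax: $11113.43 × 0.02 = $222.27
Federal income tax: $11113.43 × 0.2597 = $2886.16
State withholding: $11113.43 × 0.0789 = $876.85
Paid family leave insurance: $11637.05 × 0.0142 = $165.25
Union dues: $11637.05 × 0.0307 = $357.26
Total deductions = $465.48 + $58.14 + $222.27 + $2886.16 + $876.85 + $165.25 + $357.26 = $5031.41
Net pay = $11637.05 − $5031.41 = $6605.64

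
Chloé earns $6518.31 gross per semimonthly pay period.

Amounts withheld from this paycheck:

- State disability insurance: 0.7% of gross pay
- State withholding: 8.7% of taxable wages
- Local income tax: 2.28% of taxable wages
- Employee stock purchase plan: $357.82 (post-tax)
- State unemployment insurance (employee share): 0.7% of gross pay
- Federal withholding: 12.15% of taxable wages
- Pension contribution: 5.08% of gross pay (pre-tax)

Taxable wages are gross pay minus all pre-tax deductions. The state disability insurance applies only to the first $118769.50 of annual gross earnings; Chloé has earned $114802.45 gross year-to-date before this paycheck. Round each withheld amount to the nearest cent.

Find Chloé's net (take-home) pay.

$4324.87

Pension contribution: $6518.31 × 0.0508 = $331.13
Taxable wages = $6518.31 − $331.13 = $6187.18
Federal withholding: $6187.18 × 0.1215 = $751.74
Local income tax: $6187.18 × 0.0228 = $141.07
State withholding: $6187.18 × 0.087 = $538.28
State unemployment insurance (employee share): $6518.31 × 0.007 = $45.63
State disability insurance: only $118769.50 − $114802.45 = $3967.05 of this check is subject → $3967.05 × 0.007 = $27.77
Employee stock purchase plan: $357.82
Total deductions = $331.13 + $751.74 + $141.07 + $538.28 + $45.63 + $27.77 + $357.82 = $2193.44
Net pay = $6518.31 − $2193.44 = $4324.87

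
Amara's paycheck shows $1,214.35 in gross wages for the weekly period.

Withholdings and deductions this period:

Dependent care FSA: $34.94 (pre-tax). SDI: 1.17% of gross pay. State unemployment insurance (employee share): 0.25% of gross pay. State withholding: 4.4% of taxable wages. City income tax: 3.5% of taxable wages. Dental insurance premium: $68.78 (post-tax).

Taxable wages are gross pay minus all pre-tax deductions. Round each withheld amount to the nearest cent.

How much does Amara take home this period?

Dependent care FSA: $34.94
Taxable wages = $1,214.35 − $34.94 = $1,179.41
State withholding: $1,179.41 × 0.044 = $51.89
City income tax: $1,179.41 × 0.035 = $41.28
State unemployment insurance (employee share): $1,214.35 × 0.0025 = $3.04
SDI: $1,214.35 × 0.0117 = $14.21
Dental insurance premium: $68.78
Total deductions = $34.94 + $51.89 + $41.28 + $3.04 + $14.21 + $68.78 = $214.14
Net pay = $1,214.35 − $214.14 = $1,000.21

$1,000.21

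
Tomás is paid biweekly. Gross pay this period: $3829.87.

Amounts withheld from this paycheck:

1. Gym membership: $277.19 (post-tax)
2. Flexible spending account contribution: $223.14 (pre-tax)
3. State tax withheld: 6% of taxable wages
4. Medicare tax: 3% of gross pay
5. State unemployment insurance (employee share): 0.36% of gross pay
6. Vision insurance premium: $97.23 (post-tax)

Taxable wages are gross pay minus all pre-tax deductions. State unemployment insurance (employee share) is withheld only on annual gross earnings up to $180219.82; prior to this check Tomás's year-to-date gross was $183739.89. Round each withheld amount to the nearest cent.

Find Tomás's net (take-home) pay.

Flexible spending account contribution: $223.14
Taxable wages = $3829.87 − $223.14 = $3606.73
State tax withheld: $3606.73 × 0.06 = $216.40
State unemployment insurance (employee share): annual cap $180219.82 already reached (YTD $183739.89), so $0.00
Medicare tax: $3829.87 × 0.03 = $114.90
Vision insurance premium: $97.23
Gym membership: $277.19
Total deductions = $223.14 + $216.40 + $0.00 + $114.90 + $97.23 + $277.19 = $928.86
Net pay = $3829.87 − $928.86 = $2901.01

$2901.01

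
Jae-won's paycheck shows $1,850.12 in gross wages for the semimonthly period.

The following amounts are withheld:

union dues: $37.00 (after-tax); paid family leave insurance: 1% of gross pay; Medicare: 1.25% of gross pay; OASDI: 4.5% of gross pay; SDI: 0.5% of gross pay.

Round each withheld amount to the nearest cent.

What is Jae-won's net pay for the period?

Medicare: $1,850.12 × 0.0125 = $23.13
OASDI: $1,850.12 × 0.045 = $83.26
Paid family leave insurance: $1,850.12 × 0.01 = $18.50
SDI: $1,850.12 × 0.005 = $9.25
Union dues: $37.00
Total deductions = $23.13 + $83.26 + $18.50 + $9.25 + $37.00 = $171.14
Net pay = $1,850.12 − $171.14 = $1,678.98

$1,678.98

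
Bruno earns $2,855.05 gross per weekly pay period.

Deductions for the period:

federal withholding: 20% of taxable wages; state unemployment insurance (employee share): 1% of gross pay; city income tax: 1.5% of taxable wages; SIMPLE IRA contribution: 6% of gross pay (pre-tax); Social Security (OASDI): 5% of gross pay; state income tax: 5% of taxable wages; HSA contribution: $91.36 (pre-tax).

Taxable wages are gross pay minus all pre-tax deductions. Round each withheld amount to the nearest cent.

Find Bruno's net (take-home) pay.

$1,734.10

SIMPLE IRA contribution: $2,855.05 × 0.06 = $171.30
HSA contribution: $91.36
Pre-tax total = $171.30 + $91.36 = $262.66
Taxable wages = $2,855.05 − $262.66 = $2,592.39
City income tax: $2,592.39 × 0.015 = $38.89
State income tax: $2,592.39 × 0.05 = $129.62
Federal withholding: $2,592.39 × 0.2 = $518.48
Social Security (OASDI): $2,855.05 × 0.05 = $142.75
State unemployment insurance (employee share): $2,855.05 × 0.01 = $28.55
Total deductions = $171.30 + $91.36 + $38.89 + $129.62 + $518.48 + $142.75 + $28.55 = $1,120.95
Net pay = $2,855.05 − $1,120.95 = $1,734.10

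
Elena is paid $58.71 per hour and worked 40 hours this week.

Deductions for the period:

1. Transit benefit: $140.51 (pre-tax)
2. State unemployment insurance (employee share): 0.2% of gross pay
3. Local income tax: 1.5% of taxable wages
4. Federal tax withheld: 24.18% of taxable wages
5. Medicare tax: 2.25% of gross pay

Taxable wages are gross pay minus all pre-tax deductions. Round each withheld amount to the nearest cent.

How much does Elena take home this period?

Gross pay: 40 × $58.71 = $2,348.40
Transit benefit: $140.51
Taxable wages = $2,348.40 − $140.51 = $2,207.89
Local income tax: $2,207.89 × 0.015 = $33.12
Federal tax withheld: $2,207.89 × 0.2418 = $533.87
State unemployment insurance (employee share): $2,348.40 × 0.002 = $4.70
Medicare tax: $2,348.40 × 0.0225 = $52.84
Total deductions = $140.51 + $33.12 + $533.87 + $4.70 + $52.84 = $765.04
Net pay = $2,348.40 − $765.04 = $1,583.36

$1,583.36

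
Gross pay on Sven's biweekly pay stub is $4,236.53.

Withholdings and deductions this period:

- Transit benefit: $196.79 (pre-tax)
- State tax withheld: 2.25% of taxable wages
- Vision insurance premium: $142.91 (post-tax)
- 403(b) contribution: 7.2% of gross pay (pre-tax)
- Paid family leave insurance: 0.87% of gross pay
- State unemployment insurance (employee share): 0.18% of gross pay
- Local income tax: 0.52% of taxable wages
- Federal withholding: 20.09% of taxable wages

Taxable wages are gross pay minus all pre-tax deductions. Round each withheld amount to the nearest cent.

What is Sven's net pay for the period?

403(b) contribution: $4,236.53 × 0.072 = $305.03
Transit benefit: $196.79
Pre-tax total = $305.03 + $196.79 = $501.82
Taxable wages = $4,236.53 − $501.82 = $3,734.71
Local income tax: $3,734.71 × 0.0052 = $19.42
Federal withholding: $3,734.71 × 0.2009 = $750.30
State tax withheld: $3,734.71 × 0.0225 = $84.03
Paid family leave insurance: $4,236.53 × 0.0087 = $36.86
State unemployment insurance (employee share): $4,236.53 × 0.0018 = $7.63
Vision insurance premium: $142.91
Total deductions = $305.03 + $196.79 + $19.42 + $750.30 + $84.03 + $36.86 + $7.63 + $142.91 = $1,542.97
Net pay = $4,236.53 − $1,542.97 = $2,693.56

$2,693.56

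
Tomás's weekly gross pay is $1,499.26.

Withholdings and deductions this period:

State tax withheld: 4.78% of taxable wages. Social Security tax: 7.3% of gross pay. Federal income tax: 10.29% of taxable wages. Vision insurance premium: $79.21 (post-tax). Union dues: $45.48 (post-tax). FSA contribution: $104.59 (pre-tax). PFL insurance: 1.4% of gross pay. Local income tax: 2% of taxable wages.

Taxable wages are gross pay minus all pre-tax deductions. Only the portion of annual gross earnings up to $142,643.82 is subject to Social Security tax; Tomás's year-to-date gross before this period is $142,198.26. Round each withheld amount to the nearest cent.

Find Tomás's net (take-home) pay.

FSA contribution: $104.59
Taxable wages = $1,499.26 − $104.59 = $1,394.67
State tax withheld: $1,394.67 × 0.0478 = $66.67
Local income tax: $1,394.67 × 0.02 = $27.89
Federal income tax: $1,394.67 × 0.1029 = $143.51
PFL insurance: $1,499.26 × 0.014 = $20.99
Social Security tax: only $142,643.82 − $142,198.26 = $445.56 of this check is subject → $445.56 × 0.073 = $32.53
Vision insurance premium: $79.21
Union dues: $45.48
Total deductions = $104.59 + $66.67 + $27.89 + $143.51 + $20.99 + $32.53 + $79.21 + $45.48 = $520.87
Net pay = $1,499.26 − $520.87 = $978.39

$978.39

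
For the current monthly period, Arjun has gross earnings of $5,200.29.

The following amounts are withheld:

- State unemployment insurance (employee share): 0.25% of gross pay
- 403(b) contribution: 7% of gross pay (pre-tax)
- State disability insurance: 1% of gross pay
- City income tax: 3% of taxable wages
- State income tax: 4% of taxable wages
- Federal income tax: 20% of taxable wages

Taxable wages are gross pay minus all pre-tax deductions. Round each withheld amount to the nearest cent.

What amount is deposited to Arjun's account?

403(b) contribution: $5,200.29 × 0.07 = $364.02
Taxable wages = $5,200.29 − $364.02 = $4,836.27
State income tax: $4,836.27 × 0.04 = $193.45
City income tax: $4,836.27 × 0.03 = $145.09
Federal income tax: $4,836.27 × 0.2 = $967.25
State disability insurance: $5,200.29 × 0.01 = $52.00
State unemployment insurance (employee share): $5,200.29 × 0.0025 = $13.00
Total deductions = $364.02 + $193.45 + $145.09 + $967.25 + $52.00 + $13.00 = $1,734.81
Net pay = $5,200.29 − $1,734.81 = $3,465.48

$3,465.48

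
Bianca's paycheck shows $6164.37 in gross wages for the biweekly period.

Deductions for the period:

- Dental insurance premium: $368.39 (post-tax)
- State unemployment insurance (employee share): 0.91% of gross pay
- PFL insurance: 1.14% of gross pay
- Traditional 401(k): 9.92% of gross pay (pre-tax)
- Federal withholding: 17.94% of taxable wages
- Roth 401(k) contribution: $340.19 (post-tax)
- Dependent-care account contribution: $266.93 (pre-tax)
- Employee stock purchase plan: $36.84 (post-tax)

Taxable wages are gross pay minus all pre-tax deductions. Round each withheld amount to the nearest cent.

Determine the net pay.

$3465.84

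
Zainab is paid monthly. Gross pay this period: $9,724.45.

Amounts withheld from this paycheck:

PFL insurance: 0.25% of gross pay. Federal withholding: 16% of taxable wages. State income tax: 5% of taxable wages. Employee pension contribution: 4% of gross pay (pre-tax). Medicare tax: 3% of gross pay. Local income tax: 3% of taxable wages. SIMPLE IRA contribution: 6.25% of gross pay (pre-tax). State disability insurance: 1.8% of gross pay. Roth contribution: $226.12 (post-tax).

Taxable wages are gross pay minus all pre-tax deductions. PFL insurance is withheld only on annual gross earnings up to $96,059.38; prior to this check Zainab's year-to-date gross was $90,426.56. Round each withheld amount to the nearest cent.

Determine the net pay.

Employee pension contribution: $9,724.45 × 0.04 = $388.98
SIMPLE IRA contribution: $9,724.45 × 0.0625 = $607.78
Pre-tax total = $388.98 + $607.78 = $996.76
Taxable wages = $9,724.45 − $996.76 = $8,727.69
Federal withholding: $8,727.69 × 0.16 = $1,396.43
Local income tax: $8,727.69 × 0.03 = $261.83
State income tax: $8,727.69 × 0.05 = $436.38
State disability insurance: $9,724.45 × 0.018 = $175.04
PFL insurance: only $96,059.38 − $90,426.56 = $5,632.82 of this check is subject → $5,632.82 × 0.0025 = $14.08
Medicare tax: $9,724.45 × 0.03 = $291.73
Roth contribution: $226.12
Total deductions = $388.98 + $607.78 + $1,396.43 + $261.83 + $436.38 + $175.04 + $14.08 + $291.73 + $226.12 = $3,798.37
Net pay = $9,724.45 − $3,798.37 = $5,926.08

$5,926.08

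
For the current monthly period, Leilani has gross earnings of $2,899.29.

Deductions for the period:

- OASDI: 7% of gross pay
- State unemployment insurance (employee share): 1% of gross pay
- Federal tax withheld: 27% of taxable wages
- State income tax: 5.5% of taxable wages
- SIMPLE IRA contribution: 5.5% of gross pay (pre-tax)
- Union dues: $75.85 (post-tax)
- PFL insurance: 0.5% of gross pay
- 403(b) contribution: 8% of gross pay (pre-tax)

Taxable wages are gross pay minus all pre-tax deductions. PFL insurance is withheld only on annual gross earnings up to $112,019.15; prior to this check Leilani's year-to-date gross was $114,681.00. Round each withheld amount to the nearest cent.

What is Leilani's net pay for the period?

$1,385.04

SIMPLE IRA contribution: $2,899.29 × 0.055 = $159.46
403(b) contribution: $2,899.29 × 0.08 = $231.94
Pre-tax total = $159.46 + $231.94 = $391.40
Taxable wages = $2,899.29 − $391.40 = $2,507.89
Federal tax withheld: $2,507.89 × 0.27 = $677.13
State income tax: $2,507.89 × 0.055 = $137.93
State unemployment insurance (employee share): $2,899.29 × 0.01 = $28.99
PFL insurance: annual cap $112,019.15 already reached (YTD $114,681.00), so $0.00
OASDI: $2,899.29 × 0.07 = $202.95
Union dues: $75.85
Total deductions = $159.46 + $231.94 + $677.13 + $137.93 + $28.99 + $0.00 + $202.95 + $75.85 = $1,514.25
Net pay = $2,899.29 − $1,514.25 = $1,385.04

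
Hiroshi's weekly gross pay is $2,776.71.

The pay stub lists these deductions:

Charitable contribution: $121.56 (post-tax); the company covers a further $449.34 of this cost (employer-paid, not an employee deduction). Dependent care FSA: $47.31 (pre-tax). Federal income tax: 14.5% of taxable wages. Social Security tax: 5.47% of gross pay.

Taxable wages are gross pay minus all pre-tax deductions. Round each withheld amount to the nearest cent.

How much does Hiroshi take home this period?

Dependent care FSA: $47.31
Taxable wages = $2,776.71 − $47.31 = $2,729.40
Federal income tax: $2,729.40 × 0.145 = $395.76
Social Security tax: $2,776.71 × 0.0547 = $151.89
Charitable contribution: $121.56
(Employer's $449.34 toward charitable contribution is not withheld from the employee.)
Total deductions = $47.31 + $395.76 + $151.89 + $121.56 = $716.52
Net pay = $2,776.71 − $716.52 = $2,060.19

$2,060.19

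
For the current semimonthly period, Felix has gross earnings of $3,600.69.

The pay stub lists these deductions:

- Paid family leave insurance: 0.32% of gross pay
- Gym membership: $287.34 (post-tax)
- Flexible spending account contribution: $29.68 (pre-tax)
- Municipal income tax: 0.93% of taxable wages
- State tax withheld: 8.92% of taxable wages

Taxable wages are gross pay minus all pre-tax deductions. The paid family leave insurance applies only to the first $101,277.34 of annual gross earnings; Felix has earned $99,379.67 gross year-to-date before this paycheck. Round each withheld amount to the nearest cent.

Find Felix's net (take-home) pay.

Flexible spending account contribution: $29.68
Taxable wages = $3,600.69 − $29.68 = $3,571.01
State tax withheld: $3,571.01 × 0.0892 = $318.53
Municipal income tax: $3,571.01 × 0.0093 = $33.21
Paid family leave insurance: only $101,277.34 − $99,379.67 = $1,897.67 of this check is subject → $1,897.67 × 0.0032 = $6.07
Gym membership: $287.34
Total deductions = $29.68 + $318.53 + $33.21 + $6.07 + $287.34 = $674.83
Net pay = $3,600.69 − $674.83 = $2,925.86

$2,925.86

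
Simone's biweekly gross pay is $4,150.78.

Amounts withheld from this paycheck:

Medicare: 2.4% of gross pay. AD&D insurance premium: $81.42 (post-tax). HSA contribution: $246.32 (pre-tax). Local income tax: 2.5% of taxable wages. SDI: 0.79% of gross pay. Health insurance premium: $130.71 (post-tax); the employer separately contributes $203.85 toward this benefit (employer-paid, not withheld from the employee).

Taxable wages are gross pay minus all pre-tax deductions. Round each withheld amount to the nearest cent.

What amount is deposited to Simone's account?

HSA contribution: $246.32
Taxable wages = $4,150.78 − $246.32 = $3,904.46
Local income tax: $3,904.46 × 0.025 = $97.61
Medicare: $4,150.78 × 0.024 = $99.62
SDI: $4,150.78 × 0.0079 = $32.79
AD&D insurance premium: $81.42
Health insurance premium: $130.71
(Employer's $203.85 toward health insurance premium is not withheld from the employee.)
Total deductions = $246.32 + $97.61 + $99.62 + $32.79 + $81.42 + $130.71 = $688.47
Net pay = $4,150.78 − $688.47 = $3,462.31

$3,462.31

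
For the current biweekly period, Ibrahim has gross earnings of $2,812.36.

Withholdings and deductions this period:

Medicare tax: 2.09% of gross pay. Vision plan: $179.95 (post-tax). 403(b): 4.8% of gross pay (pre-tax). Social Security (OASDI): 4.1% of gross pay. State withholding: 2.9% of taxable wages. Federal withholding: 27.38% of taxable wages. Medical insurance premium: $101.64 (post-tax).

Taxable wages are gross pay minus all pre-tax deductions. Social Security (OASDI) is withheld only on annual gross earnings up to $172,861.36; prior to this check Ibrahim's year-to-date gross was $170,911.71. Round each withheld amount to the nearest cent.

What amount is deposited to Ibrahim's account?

403(b): $2,812.36 × 0.048 = $134.99
Taxable wages = $2,812.36 − $134.99 = $2,677.37
State withholding: $2,677.37 × 0.029 = $77.64
Federal withholding: $2,677.37 × 0.2738 = $733.06
Medicare tax: $2,812.36 × 0.0209 = $58.78
Social Security (OASDI): only $172,861.36 − $170,911.71 = $1,949.65 of this check is subject → $1,949.65 × 0.041 = $79.94
Vision plan: $179.95
Medical insurance premium: $101.64
Total deductions = $134.99 + $77.64 + $733.06 + $58.78 + $79.94 + $179.95 + $101.64 = $1,366.00
Net pay = $2,812.36 − $1,366.00 = $1,446.36

$1,446.36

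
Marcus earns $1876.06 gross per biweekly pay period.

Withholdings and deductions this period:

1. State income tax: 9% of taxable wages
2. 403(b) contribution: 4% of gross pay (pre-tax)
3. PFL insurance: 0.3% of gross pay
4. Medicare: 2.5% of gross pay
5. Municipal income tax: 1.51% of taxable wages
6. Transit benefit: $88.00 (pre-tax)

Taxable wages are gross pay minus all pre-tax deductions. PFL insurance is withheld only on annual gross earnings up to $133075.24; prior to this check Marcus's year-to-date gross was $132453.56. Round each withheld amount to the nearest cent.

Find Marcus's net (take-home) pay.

Transit benefit: $88.00
403(b) contribution: $1876.06 × 0.04 = $75.04
Pre-tax total = $88.00 + $75.04 = $163.04
Taxable wages = $1876.06 − $163.04 = $1713.02
State income tax: $1713.02 × 0.09 = $154.17
Municipal income tax: $1713.02 × 0.0151 = $25.87
Medicare: $1876.06 × 0.025 = $46.90
PFL insurance: only $133075.24 − $132453.56 = $621.68 of this check is subject → $621.68 × 0.003 = $1.87
Total deductions = $88.00 + $75.04 + $154.17 + $25.87 + $46.90 + $1.87 = $391.85
Net pay = $1876.06 − $391.85 = $1484.21

$1484.21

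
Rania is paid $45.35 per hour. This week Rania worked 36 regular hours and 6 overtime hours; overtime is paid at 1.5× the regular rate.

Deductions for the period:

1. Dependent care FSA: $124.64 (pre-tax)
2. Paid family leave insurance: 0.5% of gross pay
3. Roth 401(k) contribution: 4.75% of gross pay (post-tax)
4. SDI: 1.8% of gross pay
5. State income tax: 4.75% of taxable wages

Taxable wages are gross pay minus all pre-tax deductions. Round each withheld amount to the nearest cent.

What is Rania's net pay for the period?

Regular pay: 36 × $45.35 = $1,632.60
Overtime pay: 6 × $45.35 × 1.5 = $408.15
Gross pay = $1,632.60 + $408.15 = $2,040.75
Dependent care FSA: $124.64
Taxable wages = $2,040.75 − $124.64 = $1,916.11
State income tax: $1,916.11 × 0.0475 = $91.02
Paid family leave insurance: $2,040.75 × 0.005 = $10.20
SDI: $2,040.75 × 0.018 = $36.73
Roth 401(k) contribution: $2,040.75 × 0.0475 = $96.94
Total deductions = $124.64 + $91.02 + $10.20 + $36.73 + $96.94 = $359.53
Net pay = $2,040.75 − $359.53 = $1,681.22

$1,681.22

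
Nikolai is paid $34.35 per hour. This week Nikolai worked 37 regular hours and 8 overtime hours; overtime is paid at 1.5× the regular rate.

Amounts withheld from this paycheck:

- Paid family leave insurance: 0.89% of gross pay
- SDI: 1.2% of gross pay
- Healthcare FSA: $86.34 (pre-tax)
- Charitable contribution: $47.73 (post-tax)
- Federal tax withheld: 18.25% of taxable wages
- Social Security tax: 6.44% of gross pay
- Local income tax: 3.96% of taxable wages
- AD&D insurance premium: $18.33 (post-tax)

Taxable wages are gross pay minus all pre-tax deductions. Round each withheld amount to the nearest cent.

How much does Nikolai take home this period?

Regular pay: 37 × $34.35 = $1270.95
Overtime pay: 8 × $34.35 × 1.5 = $412.20
Gross pay = $1270.95 + $412.20 = $1683.15
Healthcare FSA: $86.34
Taxable wages = $1683.15 − $86.34 = $1596.81
Local income tax: $1596.81 × 0.0396 = $63.23
Federal tax withheld: $1596.81 × 0.1825 = $291.42
SDI: $1683.15 × 0.012 = $20.20
Paid family leave insurance: $1683.15 × 0.0089 = $14.98
Social Security tax: $1683.15 × 0.0644 = $108.39
Charitable contribution: $47.73
AD&D insurance premium: $18.33
Total deductions = $86.34 + $63.23 + $291.42 + $20.20 + $14.98 + $108.39 + $47.73 + $18.33 = $650.62
Net pay = $1683.15 − $650.62 = $1032.53

$1032.53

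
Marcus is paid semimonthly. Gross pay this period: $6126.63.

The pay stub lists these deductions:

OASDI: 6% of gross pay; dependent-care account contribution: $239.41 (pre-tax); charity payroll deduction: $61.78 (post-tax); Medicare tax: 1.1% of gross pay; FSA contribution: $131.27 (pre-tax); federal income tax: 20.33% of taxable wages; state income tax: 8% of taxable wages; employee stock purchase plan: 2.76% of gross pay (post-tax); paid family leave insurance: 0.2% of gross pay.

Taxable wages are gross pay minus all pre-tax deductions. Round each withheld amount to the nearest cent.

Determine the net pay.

$3447.18

Dependent-care account contribution: $239.41
FSA contribution: $131.27
Pre-tax total = $239.41 + $131.27 = $370.68
Taxable wages = $6126.63 − $370.68 = $5755.95
State income tax: $5755.95 × 0.08 = $460.48
Federal income tax: $5755.95 × 0.2033 = $1170.18
OASDI: $6126.63 × 0.06 = $367.60
Paid family leave insurance: $6126.63 × 0.002 = $12.25
Medicare tax: $6126.63 × 0.011 = $67.39
Employee stock purchase plan: $6126.63 × 0.0276 = $169.09
Charity payroll deduction: $61.78
Total deductions = $239.41 + $131.27 + $460.48 + $1170.18 + $367.60 + $12.25 + $67.39 + $169.09 + $61.78 = $2679.45
Net pay = $6126.63 − $2679.45 = $3447.18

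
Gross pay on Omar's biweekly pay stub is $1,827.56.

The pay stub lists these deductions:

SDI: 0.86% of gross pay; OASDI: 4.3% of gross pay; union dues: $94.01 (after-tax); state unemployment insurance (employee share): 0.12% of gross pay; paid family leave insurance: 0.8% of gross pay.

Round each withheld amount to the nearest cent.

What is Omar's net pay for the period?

$1,622.43

State unemployment insurance (employee share): $1,827.56 × 0.0012 = $2.19
OASDI: $1,827.56 × 0.043 = $78.59
SDI: $1,827.56 × 0.0086 = $15.72
Paid family leave insurance: $1,827.56 × 0.008 = $14.62
Union dues: $94.01
Total deductions = $2.19 + $78.59 + $15.72 + $14.62 + $94.01 = $205.13
Net pay = $1,827.56 − $205.13 = $1,622.43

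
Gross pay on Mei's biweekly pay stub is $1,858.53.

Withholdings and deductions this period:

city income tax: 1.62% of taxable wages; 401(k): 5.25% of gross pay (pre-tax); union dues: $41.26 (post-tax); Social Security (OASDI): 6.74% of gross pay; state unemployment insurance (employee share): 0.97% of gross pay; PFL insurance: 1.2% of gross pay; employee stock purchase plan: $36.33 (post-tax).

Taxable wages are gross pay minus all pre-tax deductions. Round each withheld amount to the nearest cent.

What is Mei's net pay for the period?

$1,489.25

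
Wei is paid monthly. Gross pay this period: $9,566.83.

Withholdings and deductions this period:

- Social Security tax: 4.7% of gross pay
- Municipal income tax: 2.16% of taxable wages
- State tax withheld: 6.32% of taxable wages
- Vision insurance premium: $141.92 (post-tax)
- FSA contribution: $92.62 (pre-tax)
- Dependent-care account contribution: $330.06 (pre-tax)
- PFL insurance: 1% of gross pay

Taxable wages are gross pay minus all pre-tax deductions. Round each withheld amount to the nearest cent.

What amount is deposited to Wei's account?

Dependent-care account contribution: $330.06
FSA contribution: $92.62
Pre-tax total = $330.06 + $92.62 = $422.68
Taxable wages = $9,566.83 − $422.68 = $9,144.15
Municipal income tax: $9,144.15 × 0.0216 = $197.51
State tax withheld: $9,144.15 × 0.0632 = $577.91
PFL insurance: $9,566.83 × 0.01 = $95.67
Social Security tax: $9,566.83 × 0.047 = $449.64
Vision insurance premium: $141.92
Total deductions = $330.06 + $92.62 + $197.51 + $577.91 + $95.67 + $449.64 + $141.92 = $1,885.33
Net pay = $9,566.83 − $1,885.33 = $7,681.50

$7,681.50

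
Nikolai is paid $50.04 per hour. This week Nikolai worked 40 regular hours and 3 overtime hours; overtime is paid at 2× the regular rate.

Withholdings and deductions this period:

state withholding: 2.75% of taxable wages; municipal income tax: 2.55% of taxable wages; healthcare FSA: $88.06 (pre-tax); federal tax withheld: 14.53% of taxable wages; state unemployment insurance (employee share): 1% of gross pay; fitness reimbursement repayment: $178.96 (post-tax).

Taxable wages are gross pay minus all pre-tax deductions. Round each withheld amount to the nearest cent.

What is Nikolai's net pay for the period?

Regular pay: 40 × $50.04 = $2,001.60
Overtime pay: 3 × $50.04 × 2 = $300.24
Gross pay = $2,001.60 + $300.24 = $2,301.84
Healthcare FSA: $88.06
Taxable wages = $2,301.84 − $88.06 = $2,213.78
Municipal income tax: $2,213.78 × 0.0255 = $56.45
State withholding: $2,213.78 × 0.0275 = $60.88
Federal tax withheld: $2,213.78 × 0.1453 = $321.66
State unemployment insurance (employee share): $2,301.84 × 0.01 = $23.02
Fitness reimbursement repayment: $178.96
Total deductions = $88.06 + $56.45 + $60.88 + $321.66 + $23.02 + $178.96 = $729.03
Net pay = $2,301.84 − $729.03 = $1,572.81

$1,572.81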